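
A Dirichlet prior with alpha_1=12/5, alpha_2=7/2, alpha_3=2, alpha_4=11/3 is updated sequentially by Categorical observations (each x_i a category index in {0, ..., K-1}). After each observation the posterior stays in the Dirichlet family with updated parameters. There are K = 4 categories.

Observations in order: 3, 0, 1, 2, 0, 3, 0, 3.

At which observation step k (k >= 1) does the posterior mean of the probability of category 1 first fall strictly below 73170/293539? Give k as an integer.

k = 7

obs 1: x=3 → posterior Dirichlet(12/5, 7/2, 2, 14/3)
obs 2: x=0 → posterior Dirichlet(17/5, 7/2, 2, 14/3)
obs 3: x=1 → posterior Dirichlet(17/5, 9/2, 2, 14/3)
obs 4: x=2 → posterior Dirichlet(17/5, 9/2, 3, 14/3)
obs 5: x=0 → posterior Dirichlet(22/5, 9/2, 3, 14/3)
obs 6: x=3 → posterior Dirichlet(22/5, 9/2, 3, 17/3)
obs 7: x=0 → posterior Dirichlet(27/5, 9/2, 3, 17/3)
obs 8: x=3 → posterior Dirichlet(27/5, 9/2, 3, 20/3)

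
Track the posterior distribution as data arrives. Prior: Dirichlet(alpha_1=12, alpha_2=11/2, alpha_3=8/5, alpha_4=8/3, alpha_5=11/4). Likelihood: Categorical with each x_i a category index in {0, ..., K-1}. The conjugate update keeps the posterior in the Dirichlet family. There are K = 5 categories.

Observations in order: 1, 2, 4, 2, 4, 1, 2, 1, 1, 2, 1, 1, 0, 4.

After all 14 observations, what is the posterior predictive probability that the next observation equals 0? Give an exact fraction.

obs 1: x=1 → posterior Dirichlet(12, 13/2, 8/5, 8/3, 11/4)
obs 2: x=2 → posterior Dirichlet(12, 13/2, 13/5, 8/3, 11/4)
obs 3: x=4 → posterior Dirichlet(12, 13/2, 13/5, 8/3, 15/4)
obs 4: x=2 → posterior Dirichlet(12, 13/2, 18/5, 8/3, 15/4)
obs 5: x=4 → posterior Dirichlet(12, 13/2, 18/5, 8/3, 19/4)
obs 6: x=1 → posterior Dirichlet(12, 15/2, 18/5, 8/3, 19/4)
obs 7: x=2 → posterior Dirichlet(12, 15/2, 23/5, 8/3, 19/4)
obs 8: x=1 → posterior Dirichlet(12, 17/2, 23/5, 8/3, 19/4)
obs 9: x=1 → posterior Dirichlet(12, 19/2, 23/5, 8/3, 19/4)
obs 10: x=2 → posterior Dirichlet(12, 19/2, 28/5, 8/3, 19/4)
obs 11: x=1 → posterior Dirichlet(12, 21/2, 28/5, 8/3, 19/4)
obs 12: x=1 → posterior Dirichlet(12, 23/2, 28/5, 8/3, 19/4)
obs 13: x=0 → posterior Dirichlet(13, 23/2, 28/5, 8/3, 19/4)
obs 14: x=4 → posterior Dirichlet(13, 23/2, 28/5, 8/3, 23/4)

780/2311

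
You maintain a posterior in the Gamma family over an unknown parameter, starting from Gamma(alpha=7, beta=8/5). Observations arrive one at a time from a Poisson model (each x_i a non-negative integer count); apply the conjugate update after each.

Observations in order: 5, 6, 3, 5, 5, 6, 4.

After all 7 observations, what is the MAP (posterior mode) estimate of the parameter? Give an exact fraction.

obs 1: x=5 → posterior Gamma(12, 13/5)
obs 2: x=6 → posterior Gamma(18, 18/5)
obs 3: x=3 → posterior Gamma(21, 23/5)
obs 4: x=5 → posterior Gamma(26, 28/5)
obs 5: x=5 → posterior Gamma(31, 33/5)
obs 6: x=6 → posterior Gamma(37, 38/5)
obs 7: x=4 → posterior Gamma(41, 43/5)

200/43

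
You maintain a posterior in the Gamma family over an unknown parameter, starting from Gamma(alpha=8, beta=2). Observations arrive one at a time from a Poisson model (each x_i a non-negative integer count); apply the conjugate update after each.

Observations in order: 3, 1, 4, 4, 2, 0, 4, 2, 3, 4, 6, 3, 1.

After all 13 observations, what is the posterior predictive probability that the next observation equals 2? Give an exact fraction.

obs 1: x=3 → posterior Gamma(11, 3)
obs 2: x=1 → posterior Gamma(12, 4)
obs 3: x=4 → posterior Gamma(16, 5)
obs 4: x=4 → posterior Gamma(20, 6)
obs 5: x=2 → posterior Gamma(22, 7)
obs 6: x=0 → posterior Gamma(22, 8)
obs 7: x=4 → posterior Gamma(26, 9)
obs 8: x=2 → posterior Gamma(28, 10)
obs 9: x=3 → posterior Gamma(31, 11)
obs 10: x=4 → posterior Gamma(35, 12)
obs 11: x=6 → posterior Gamma(41, 13)
obs 12: x=3 → posterior Gamma(44, 14)
obs 13: x=1 → posterior Gamma(45, 15)

86905448918063054807575582572098937816917896270751953125/392318858461667547739736838950479151006397215279002157056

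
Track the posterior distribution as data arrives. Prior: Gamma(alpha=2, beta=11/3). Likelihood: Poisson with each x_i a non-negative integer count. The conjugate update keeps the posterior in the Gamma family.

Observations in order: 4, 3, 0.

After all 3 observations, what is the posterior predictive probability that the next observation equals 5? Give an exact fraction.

160123392000000000/11592836324538749809

obs 1: x=4 → posterior Gamma(6, 14/3)
obs 2: x=3 → posterior Gamma(9, 17/3)
obs 3: x=0 → posterior Gamma(9, 20/3)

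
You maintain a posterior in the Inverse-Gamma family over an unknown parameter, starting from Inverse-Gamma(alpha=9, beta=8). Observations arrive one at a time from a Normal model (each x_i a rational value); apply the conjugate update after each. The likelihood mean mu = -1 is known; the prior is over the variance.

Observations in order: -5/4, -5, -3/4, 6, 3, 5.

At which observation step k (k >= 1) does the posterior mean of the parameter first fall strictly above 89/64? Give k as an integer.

obs 1: x=-5/4 → posterior Inverse-Gamma(19/2, 257/32)
obs 2: x=-5 → posterior Inverse-Gamma(10, 513/32)
obs 3: x=-3/4 → posterior Inverse-Gamma(21/2, 257/16)
obs 4: x=6 → posterior Inverse-Gamma(11, 649/16)
obs 5: x=3 → posterior Inverse-Gamma(23/2, 777/16)
obs 6: x=5 → posterior Inverse-Gamma(12, 1065/16)

k = 2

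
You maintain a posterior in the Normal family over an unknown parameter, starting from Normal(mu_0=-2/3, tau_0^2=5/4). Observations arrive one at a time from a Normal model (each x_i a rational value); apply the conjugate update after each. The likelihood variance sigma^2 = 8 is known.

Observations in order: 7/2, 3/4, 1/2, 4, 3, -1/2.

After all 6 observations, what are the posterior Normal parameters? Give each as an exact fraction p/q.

mu_0=419/744, tau_0^2=20/31

obs 1: x=7/2 → posterior Normal(-23/222, 40/37)
obs 2: x=3/4 → posterior Normal(-1/504, 20/21)
obs 3: x=1/2 → posterior Normal(29/564, 40/47)
obs 4: x=4 → posterior Normal(269/624, 10/13)
obs 5: x=3 → posterior Normal(449/684, 40/57)
obs 6: x=-1/2 → posterior Normal(419/744, 20/31)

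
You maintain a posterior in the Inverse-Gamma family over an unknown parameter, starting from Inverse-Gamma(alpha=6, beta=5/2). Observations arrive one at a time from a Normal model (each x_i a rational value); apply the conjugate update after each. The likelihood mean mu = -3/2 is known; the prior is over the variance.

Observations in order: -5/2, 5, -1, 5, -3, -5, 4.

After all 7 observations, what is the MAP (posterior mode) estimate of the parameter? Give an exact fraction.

271/42

obs 1: x=-5/2 → posterior Inverse-Gamma(13/2, 3)
obs 2: x=5 → posterior Inverse-Gamma(7, 193/8)
obs 3: x=-1 → posterior Inverse-Gamma(15/2, 97/4)
obs 4: x=5 → posterior Inverse-Gamma(8, 363/8)
obs 5: x=-3 → posterior Inverse-Gamma(17/2, 93/2)
obs 6: x=-5 → posterior Inverse-Gamma(9, 421/8)
obs 7: x=4 → posterior Inverse-Gamma(19/2, 271/4)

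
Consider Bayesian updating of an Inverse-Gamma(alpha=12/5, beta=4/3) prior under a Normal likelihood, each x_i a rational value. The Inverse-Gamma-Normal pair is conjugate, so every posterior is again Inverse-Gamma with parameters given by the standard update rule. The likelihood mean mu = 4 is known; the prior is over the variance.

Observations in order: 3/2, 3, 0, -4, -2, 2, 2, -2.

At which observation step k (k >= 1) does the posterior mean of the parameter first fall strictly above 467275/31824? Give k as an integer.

obs 1: x=3/2 → posterior Inverse-Gamma(29/10, 107/24)
obs 2: x=3 → posterior Inverse-Gamma(17/5, 119/24)
obs 3: x=0 → posterior Inverse-Gamma(39/10, 311/24)
obs 4: x=-4 → posterior Inverse-Gamma(22/5, 1079/24)
obs 5: x=-2 → posterior Inverse-Gamma(49/10, 1511/24)
obs 6: x=2 → posterior Inverse-Gamma(27/5, 1559/24)
obs 7: x=2 → posterior Inverse-Gamma(59/10, 1607/24)
obs 8: x=-2 → posterior Inverse-Gamma(32/5, 2039/24)

k = 5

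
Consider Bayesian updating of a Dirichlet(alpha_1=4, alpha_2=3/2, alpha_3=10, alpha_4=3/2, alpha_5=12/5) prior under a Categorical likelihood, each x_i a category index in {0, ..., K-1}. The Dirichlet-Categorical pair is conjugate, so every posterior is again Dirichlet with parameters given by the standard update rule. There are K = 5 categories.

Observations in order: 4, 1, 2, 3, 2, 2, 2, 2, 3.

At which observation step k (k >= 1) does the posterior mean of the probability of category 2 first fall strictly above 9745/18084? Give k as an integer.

obs 1: x=4 → posterior Dirichlet(4, 3/2, 10, 3/2, 17/5)
obs 2: x=1 → posterior Dirichlet(4, 5/2, 10, 3/2, 17/5)
obs 3: x=2 → posterior Dirichlet(4, 5/2, 11, 3/2, 17/5)
obs 4: x=3 → posterior Dirichlet(4, 5/2, 11, 5/2, 17/5)
obs 5: x=2 → posterior Dirichlet(4, 5/2, 12, 5/2, 17/5)
obs 6: x=2 → posterior Dirichlet(4, 5/2, 13, 5/2, 17/5)
obs 7: x=2 → posterior Dirichlet(4, 5/2, 14, 5/2, 17/5)
obs 8: x=2 → posterior Dirichlet(4, 5/2, 15, 5/2, 17/5)
obs 9: x=3 → posterior Dirichlet(4, 5/2, 15, 7/2, 17/5)

k = 8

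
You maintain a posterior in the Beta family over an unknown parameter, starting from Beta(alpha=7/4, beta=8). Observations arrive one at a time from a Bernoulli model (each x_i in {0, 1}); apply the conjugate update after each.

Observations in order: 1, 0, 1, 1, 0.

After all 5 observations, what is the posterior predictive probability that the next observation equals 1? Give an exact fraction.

obs 1: x=1 → posterior Beta(11/4, 8)
obs 2: x=0 → posterior Beta(11/4, 9)
obs 3: x=1 → posterior Beta(15/4, 9)
obs 4: x=1 → posterior Beta(19/4, 9)
obs 5: x=0 → posterior Beta(19/4, 10)

19/59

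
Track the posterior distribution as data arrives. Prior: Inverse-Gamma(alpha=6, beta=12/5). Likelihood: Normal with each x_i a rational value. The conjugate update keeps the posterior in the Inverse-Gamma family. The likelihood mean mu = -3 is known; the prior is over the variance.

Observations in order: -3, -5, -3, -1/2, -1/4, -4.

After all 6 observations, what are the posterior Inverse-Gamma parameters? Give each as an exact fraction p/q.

obs 1: x=-3 → posterior Inverse-Gamma(13/2, 12/5)
obs 2: x=-5 → posterior Inverse-Gamma(7, 22/5)
obs 3: x=-3 → posterior Inverse-Gamma(15/2, 22/5)
obs 4: x=-1/2 → posterior Inverse-Gamma(8, 301/40)
obs 5: x=-1/4 → posterior Inverse-Gamma(17/2, 1809/160)
obs 6: x=-4 → posterior Inverse-Gamma(9, 1889/160)

alpha=9, beta=1889/160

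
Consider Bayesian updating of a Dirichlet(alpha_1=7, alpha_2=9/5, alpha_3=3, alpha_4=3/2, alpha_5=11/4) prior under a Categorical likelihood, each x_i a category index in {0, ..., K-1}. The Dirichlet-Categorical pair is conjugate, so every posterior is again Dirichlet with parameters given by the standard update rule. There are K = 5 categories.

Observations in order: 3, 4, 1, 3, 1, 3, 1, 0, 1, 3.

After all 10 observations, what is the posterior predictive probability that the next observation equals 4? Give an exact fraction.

75/521

obs 1: x=3 → posterior Dirichlet(7, 9/5, 3, 5/2, 11/4)
obs 2: x=4 → posterior Dirichlet(7, 9/5, 3, 5/2, 15/4)
obs 3: x=1 → posterior Dirichlet(7, 14/5, 3, 5/2, 15/4)
obs 4: x=3 → posterior Dirichlet(7, 14/5, 3, 7/2, 15/4)
obs 5: x=1 → posterior Dirichlet(7, 19/5, 3, 7/2, 15/4)
obs 6: x=3 → posterior Dirichlet(7, 19/5, 3, 9/2, 15/4)
obs 7: x=1 → posterior Dirichlet(7, 24/5, 3, 9/2, 15/4)
obs 8: x=0 → posterior Dirichlet(8, 24/5, 3, 9/2, 15/4)
obs 9: x=1 → posterior Dirichlet(8, 29/5, 3, 9/2, 15/4)
obs 10: x=3 → posterior Dirichlet(8, 29/5, 3, 11/2, 15/4)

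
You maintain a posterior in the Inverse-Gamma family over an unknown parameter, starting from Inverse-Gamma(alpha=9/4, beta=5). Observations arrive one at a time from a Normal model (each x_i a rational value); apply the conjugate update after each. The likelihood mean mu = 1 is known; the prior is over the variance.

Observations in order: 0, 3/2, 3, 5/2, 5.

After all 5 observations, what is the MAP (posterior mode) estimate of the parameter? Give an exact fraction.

obs 1: x=0 → posterior Inverse-Gamma(11/4, 11/2)
obs 2: x=3/2 → posterior Inverse-Gamma(13/4, 45/8)
obs 3: x=3 → posterior Inverse-Gamma(15/4, 61/8)
obs 4: x=5/2 → posterior Inverse-Gamma(17/4, 35/4)
obs 5: x=5 → posterior Inverse-Gamma(19/4, 67/4)

67/23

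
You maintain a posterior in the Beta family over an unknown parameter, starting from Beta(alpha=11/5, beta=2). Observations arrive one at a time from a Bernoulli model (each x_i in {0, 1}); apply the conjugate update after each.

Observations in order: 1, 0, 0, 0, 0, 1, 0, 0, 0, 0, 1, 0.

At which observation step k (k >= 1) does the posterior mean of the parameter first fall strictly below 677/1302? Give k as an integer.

k = 2

obs 1: x=1 → posterior Beta(16/5, 2)
obs 2: x=0 → posterior Beta(16/5, 3)
obs 3: x=0 → posterior Beta(16/5, 4)
obs 4: x=0 → posterior Beta(16/5, 5)
obs 5: x=0 → posterior Beta(16/5, 6)
obs 6: x=1 → posterior Beta(21/5, 6)
obs 7: x=0 → posterior Beta(21/5, 7)
obs 8: x=0 → posterior Beta(21/5, 8)
obs 9: x=0 → posterior Beta(21/5, 9)
obs 10: x=0 → posterior Beta(21/5, 10)
obs 11: x=1 → posterior Beta(26/5, 10)
obs 12: x=0 → posterior Beta(26/5, 11)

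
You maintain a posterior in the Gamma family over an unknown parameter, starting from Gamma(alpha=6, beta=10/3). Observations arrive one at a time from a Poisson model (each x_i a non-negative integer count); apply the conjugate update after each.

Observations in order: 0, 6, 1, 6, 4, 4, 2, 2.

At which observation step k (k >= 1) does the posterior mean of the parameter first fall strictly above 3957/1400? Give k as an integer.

obs 1: x=0 → posterior Gamma(6, 13/3)
obs 2: x=6 → posterior Gamma(12, 16/3)
obs 3: x=1 → posterior Gamma(13, 19/3)
obs 4: x=6 → posterior Gamma(19, 22/3)
obs 5: x=4 → posterior Gamma(23, 25/3)
obs 6: x=4 → posterior Gamma(27, 28/3)
obs 7: x=2 → posterior Gamma(29, 31/3)
obs 8: x=2 → posterior Gamma(31, 34/3)

k = 6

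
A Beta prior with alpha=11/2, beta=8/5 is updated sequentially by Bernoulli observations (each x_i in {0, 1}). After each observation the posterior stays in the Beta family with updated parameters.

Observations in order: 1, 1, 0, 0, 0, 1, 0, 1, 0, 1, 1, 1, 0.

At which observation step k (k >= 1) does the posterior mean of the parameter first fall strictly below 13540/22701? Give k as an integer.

k = 9

obs 1: x=1 → posterior Beta(13/2, 8/5)
obs 2: x=1 → posterior Beta(15/2, 8/5)
obs 3: x=0 → posterior Beta(15/2, 13/5)
obs 4: x=0 → posterior Beta(15/2, 18/5)
obs 5: x=0 → posterior Beta(15/2, 23/5)
obs 6: x=1 → posterior Beta(17/2, 23/5)
obs 7: x=0 → posterior Beta(17/2, 28/5)
obs 8: x=1 → posterior Beta(19/2, 28/5)
obs 9: x=0 → posterior Beta(19/2, 33/5)
obs 10: x=1 → posterior Beta(21/2, 33/5)
obs 11: x=1 → posterior Beta(23/2, 33/5)
obs 12: x=1 → posterior Beta(25/2, 33/5)
obs 13: x=0 → posterior Beta(25/2, 38/5)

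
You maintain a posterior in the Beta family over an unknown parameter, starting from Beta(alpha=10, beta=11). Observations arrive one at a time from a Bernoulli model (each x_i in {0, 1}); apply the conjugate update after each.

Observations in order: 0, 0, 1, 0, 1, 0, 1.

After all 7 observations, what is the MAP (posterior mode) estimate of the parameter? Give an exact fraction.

6/13

obs 1: x=0 → posterior Beta(10, 12)
obs 2: x=0 → posterior Beta(10, 13)
obs 3: x=1 → posterior Beta(11, 13)
obs 4: x=0 → posterior Beta(11, 14)
obs 5: x=1 → posterior Beta(12, 14)
obs 6: x=0 → posterior Beta(12, 15)
obs 7: x=1 → posterior Beta(13, 15)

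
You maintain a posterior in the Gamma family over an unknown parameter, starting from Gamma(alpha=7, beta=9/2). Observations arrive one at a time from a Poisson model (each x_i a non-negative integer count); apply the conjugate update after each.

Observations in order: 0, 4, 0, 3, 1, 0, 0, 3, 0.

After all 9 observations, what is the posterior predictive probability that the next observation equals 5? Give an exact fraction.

obs 1: x=0 → posterior Gamma(7, 11/2)
obs 2: x=4 → posterior Gamma(11, 13/2)
obs 3: x=0 → posterior Gamma(11, 15/2)
obs 4: x=3 → posterior Gamma(14, 17/2)
obs 5: x=1 → posterior Gamma(15, 19/2)
obs 6: x=0 → posterior Gamma(15, 21/2)
obs 7: x=0 → posterior Gamma(15, 23/2)
obs 8: x=3 → posterior Gamma(18, 25/2)
obs 9: x=0 → posterior Gamma(18, 27/2)

49002085575617821820375510734272/4316720717749415770740818372739989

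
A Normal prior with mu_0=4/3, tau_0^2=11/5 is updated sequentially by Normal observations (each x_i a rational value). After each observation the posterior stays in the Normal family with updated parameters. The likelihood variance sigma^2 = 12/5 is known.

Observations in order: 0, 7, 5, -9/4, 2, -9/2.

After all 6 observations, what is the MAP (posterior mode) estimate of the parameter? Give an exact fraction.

obs 1: x=0 → posterior Normal(16/23, 132/115)
obs 2: x=7 → posterior Normal(93/34, 66/85)
obs 3: x=5 → posterior Normal(148/45, 44/75)
obs 4: x=-9/4 → posterior Normal(493/224, 33/70)
obs 5: x=2 → posterior Normal(581/268, 132/335)
obs 6: x=-9/2 → posterior Normal(383/312, 22/65)

383/312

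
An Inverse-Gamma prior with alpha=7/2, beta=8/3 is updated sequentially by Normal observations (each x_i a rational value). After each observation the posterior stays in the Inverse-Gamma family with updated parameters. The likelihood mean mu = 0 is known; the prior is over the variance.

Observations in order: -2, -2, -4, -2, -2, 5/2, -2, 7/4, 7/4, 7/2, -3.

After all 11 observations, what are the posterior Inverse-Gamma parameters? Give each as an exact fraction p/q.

alpha=9, beta=1799/48

obs 1: x=-2 → posterior Inverse-Gamma(4, 14/3)
obs 2: x=-2 → posterior Inverse-Gamma(9/2, 20/3)
obs 3: x=-4 → posterior Inverse-Gamma(5, 44/3)
obs 4: x=-2 → posterior Inverse-Gamma(11/2, 50/3)
obs 5: x=-2 → posterior Inverse-Gamma(6, 56/3)
obs 6: x=5/2 → posterior Inverse-Gamma(13/2, 523/24)
obs 7: x=-2 → posterior Inverse-Gamma(7, 571/24)
obs 8: x=7/4 → posterior Inverse-Gamma(15/2, 2431/96)
obs 9: x=7/4 → posterior Inverse-Gamma(8, 1289/48)
obs 10: x=7/2 → posterior Inverse-Gamma(17/2, 1583/48)
obs 11: x=-3 → posterior Inverse-Gamma(9, 1799/48)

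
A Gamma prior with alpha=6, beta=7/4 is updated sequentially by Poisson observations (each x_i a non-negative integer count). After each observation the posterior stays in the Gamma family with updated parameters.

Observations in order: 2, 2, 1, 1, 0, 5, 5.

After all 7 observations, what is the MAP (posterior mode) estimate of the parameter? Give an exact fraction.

12/5

obs 1: x=2 → posterior Gamma(8, 11/4)
obs 2: x=2 → posterior Gamma(10, 15/4)
obs 3: x=1 → posterior Gamma(11, 19/4)
obs 4: x=1 → posterior Gamma(12, 23/4)
obs 5: x=0 → posterior Gamma(12, 27/4)
obs 6: x=5 → posterior Gamma(17, 31/4)
obs 7: x=5 → posterior Gamma(22, 35/4)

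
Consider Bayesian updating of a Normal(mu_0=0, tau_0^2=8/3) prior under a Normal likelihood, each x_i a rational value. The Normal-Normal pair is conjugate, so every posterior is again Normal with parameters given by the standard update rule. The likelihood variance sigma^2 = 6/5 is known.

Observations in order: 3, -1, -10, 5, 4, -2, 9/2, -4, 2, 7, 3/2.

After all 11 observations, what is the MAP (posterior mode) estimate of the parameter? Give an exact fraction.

200/229

obs 1: x=3 → posterior Normal(60/29, 24/29)
obs 2: x=-1 → posterior Normal(40/49, 24/49)
obs 3: x=-10 → posterior Normal(-160/69, 8/23)
obs 4: x=5 → posterior Normal(-60/89, 24/89)
obs 5: x=4 → posterior Normal(20/109, 24/109)
obs 6: x=-2 → posterior Normal(-20/129, 8/43)
obs 7: x=9/2 → posterior Normal(70/149, 24/149)
obs 8: x=-4 → posterior Normal(-10/169, 24/169)
obs 9: x=2 → posterior Normal(10/63, 8/63)
obs 10: x=7 → posterior Normal(170/209, 24/209)
obs 11: x=3/2 → posterior Normal(200/229, 24/229)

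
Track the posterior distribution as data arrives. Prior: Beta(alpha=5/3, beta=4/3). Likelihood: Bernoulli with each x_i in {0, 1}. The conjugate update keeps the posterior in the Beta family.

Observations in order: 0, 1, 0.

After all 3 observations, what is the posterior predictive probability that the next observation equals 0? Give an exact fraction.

5/9

obs 1: x=0 → posterior Beta(5/3, 7/3)
obs 2: x=1 → posterior Beta(8/3, 7/3)
obs 3: x=0 → posterior Beta(8/3, 10/3)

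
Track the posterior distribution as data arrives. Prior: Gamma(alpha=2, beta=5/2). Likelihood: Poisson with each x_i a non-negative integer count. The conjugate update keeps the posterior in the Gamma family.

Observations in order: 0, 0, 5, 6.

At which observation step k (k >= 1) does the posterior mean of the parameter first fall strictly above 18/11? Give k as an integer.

obs 1: x=0 → posterior Gamma(2, 7/2)
obs 2: x=0 → posterior Gamma(2, 9/2)
obs 3: x=5 → posterior Gamma(7, 11/2)
obs 4: x=6 → posterior Gamma(13, 13/2)

k = 4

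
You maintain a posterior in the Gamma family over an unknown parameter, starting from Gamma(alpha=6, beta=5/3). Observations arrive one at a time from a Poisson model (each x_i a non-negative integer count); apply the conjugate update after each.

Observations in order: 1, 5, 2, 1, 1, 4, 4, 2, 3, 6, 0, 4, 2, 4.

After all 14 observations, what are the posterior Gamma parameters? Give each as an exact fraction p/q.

alpha=45, beta=47/3

obs 1: x=1 → posterior Gamma(7, 8/3)
obs 2: x=5 → posterior Gamma(12, 11/3)
obs 3: x=2 → posterior Gamma(14, 14/3)
obs 4: x=1 → posterior Gamma(15, 17/3)
obs 5: x=1 → posterior Gamma(16, 20/3)
obs 6: x=4 → posterior Gamma(20, 23/3)
obs 7: x=4 → posterior Gamma(24, 26/3)
obs 8: x=2 → posterior Gamma(26, 29/3)
obs 9: x=3 → posterior Gamma(29, 32/3)
obs 10: x=6 → posterior Gamma(35, 35/3)
obs 11: x=0 → posterior Gamma(35, 38/3)
obs 12: x=4 → posterior Gamma(39, 41/3)
obs 13: x=2 → posterior Gamma(41, 44/3)
obs 14: x=4 → posterior Gamma(45, 47/3)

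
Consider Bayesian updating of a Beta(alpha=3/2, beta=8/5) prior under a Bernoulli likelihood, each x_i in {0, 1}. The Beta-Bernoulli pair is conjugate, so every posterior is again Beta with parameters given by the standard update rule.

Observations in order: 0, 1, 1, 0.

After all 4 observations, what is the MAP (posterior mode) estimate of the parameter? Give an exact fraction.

25/51

obs 1: x=0 → posterior Beta(3/2, 13/5)
obs 2: x=1 → posterior Beta(5/2, 13/5)
obs 3: x=1 → posterior Beta(7/2, 13/5)
obs 4: x=0 → posterior Beta(7/2, 18/5)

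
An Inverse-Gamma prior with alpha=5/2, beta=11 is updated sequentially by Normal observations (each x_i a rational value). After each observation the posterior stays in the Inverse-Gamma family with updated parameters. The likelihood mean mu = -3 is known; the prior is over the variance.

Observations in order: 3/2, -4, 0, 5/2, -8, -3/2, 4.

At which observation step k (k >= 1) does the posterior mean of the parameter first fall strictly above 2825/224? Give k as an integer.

k = 5

obs 1: x=3/2 → posterior Inverse-Gamma(3, 169/8)
obs 2: x=-4 → posterior Inverse-Gamma(7/2, 173/8)
obs 3: x=0 → posterior Inverse-Gamma(4, 209/8)
obs 4: x=5/2 → posterior Inverse-Gamma(9/2, 165/4)
obs 5: x=-8 → posterior Inverse-Gamma(5, 215/4)
obs 6: x=-3/2 → posterior Inverse-Gamma(11/2, 439/8)
obs 7: x=4 → posterior Inverse-Gamma(6, 635/8)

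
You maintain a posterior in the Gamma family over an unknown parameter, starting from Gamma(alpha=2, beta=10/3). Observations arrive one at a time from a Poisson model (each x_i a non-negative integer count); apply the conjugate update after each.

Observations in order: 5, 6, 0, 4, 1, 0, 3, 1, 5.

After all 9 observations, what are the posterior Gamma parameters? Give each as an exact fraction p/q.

obs 1: x=5 → posterior Gamma(7, 13/3)
obs 2: x=6 → posterior Gamma(13, 16/3)
obs 3: x=0 → posterior Gamma(13, 19/3)
obs 4: x=4 → posterior Gamma(17, 22/3)
obs 5: x=1 → posterior Gamma(18, 25/3)
obs 6: x=0 → posterior Gamma(18, 28/3)
obs 7: x=3 → posterior Gamma(21, 31/3)
obs 8: x=1 → posterior Gamma(22, 34/3)
obs 9: x=5 → posterior Gamma(27, 37/3)

alpha=27, beta=37/3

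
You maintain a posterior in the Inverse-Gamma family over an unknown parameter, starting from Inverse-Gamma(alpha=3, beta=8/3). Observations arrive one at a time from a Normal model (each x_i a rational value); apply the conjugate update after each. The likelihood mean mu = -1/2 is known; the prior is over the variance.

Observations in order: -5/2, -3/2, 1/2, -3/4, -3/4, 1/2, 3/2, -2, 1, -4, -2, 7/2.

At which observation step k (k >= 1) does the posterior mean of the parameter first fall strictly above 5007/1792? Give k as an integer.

k = 12

obs 1: x=-5/2 → posterior Inverse-Gamma(7/2, 14/3)
obs 2: x=-3/2 → posterior Inverse-Gamma(4, 31/6)
obs 3: x=1/2 → posterior Inverse-Gamma(9/2, 17/3)
obs 4: x=-3/4 → posterior Inverse-Gamma(5, 547/96)
obs 5: x=-3/4 → posterior Inverse-Gamma(11/2, 275/48)
obs 6: x=1/2 → posterior Inverse-Gamma(6, 299/48)
obs 7: x=3/2 → posterior Inverse-Gamma(13/2, 395/48)
obs 8: x=-2 → posterior Inverse-Gamma(7, 449/48)
obs 9: x=1 → posterior Inverse-Gamma(15/2, 503/48)
obs 10: x=-4 → posterior Inverse-Gamma(8, 797/48)
obs 11: x=-2 → posterior Inverse-Gamma(17/2, 851/48)
obs 12: x=7/2 → posterior Inverse-Gamma(9, 1235/48)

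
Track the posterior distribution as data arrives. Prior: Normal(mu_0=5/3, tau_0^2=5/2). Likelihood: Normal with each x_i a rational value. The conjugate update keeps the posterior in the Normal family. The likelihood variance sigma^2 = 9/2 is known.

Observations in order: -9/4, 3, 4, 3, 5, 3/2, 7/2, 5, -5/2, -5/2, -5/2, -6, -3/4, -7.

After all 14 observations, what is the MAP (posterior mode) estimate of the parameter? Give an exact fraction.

45/158

obs 1: x=-9/4 → posterior Normal(15/56, 45/28)
obs 2: x=3 → posterior Normal(75/76, 45/38)
obs 3: x=4 → posterior Normal(155/96, 15/16)
obs 4: x=3 → posterior Normal(215/116, 45/58)
obs 5: x=5 → posterior Normal(315/136, 45/68)
obs 6: x=3/2 → posterior Normal(115/52, 15/26)
obs 7: x=7/2 → posterior Normal(415/176, 45/88)
obs 8: x=5 → posterior Normal(515/196, 45/98)
obs 9: x=-5/2 → posterior Normal(155/72, 5/12)
obs 10: x=-5/2 → posterior Normal(415/236, 45/118)
obs 11: x=-5/2 → posterior Normal(365/256, 45/128)
obs 12: x=-6 → posterior Normal(245/276, 15/46)
obs 13: x=-3/4 → posterior Normal(115/148, 45/148)
obs 14: x=-7 → posterior Normal(45/158, 45/158)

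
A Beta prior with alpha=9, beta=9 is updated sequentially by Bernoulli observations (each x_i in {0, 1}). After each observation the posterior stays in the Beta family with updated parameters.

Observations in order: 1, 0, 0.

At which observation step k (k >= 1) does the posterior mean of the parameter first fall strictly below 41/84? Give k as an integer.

k = 3

obs 1: x=1 → posterior Beta(10, 9)
obs 2: x=0 → posterior Beta(10, 10)
obs 3: x=0 → posterior Beta(10, 11)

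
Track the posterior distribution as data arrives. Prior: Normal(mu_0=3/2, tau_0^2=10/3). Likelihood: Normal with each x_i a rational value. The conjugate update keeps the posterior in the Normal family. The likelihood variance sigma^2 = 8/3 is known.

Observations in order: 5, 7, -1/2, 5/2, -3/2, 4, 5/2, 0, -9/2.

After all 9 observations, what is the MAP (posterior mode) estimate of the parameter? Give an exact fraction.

157/98

obs 1: x=5 → posterior Normal(31/9, 40/27)
obs 2: x=7 → posterior Normal(33/7, 20/21)
obs 3: x=-1/2 → posterior Normal(127/38, 40/57)
obs 4: x=5/2 → posterior Normal(19/6, 5/9)
obs 5: x=-3/2 → posterior Normal(137/58, 40/87)
obs 6: x=4 → posterior Normal(177/68, 20/51)
obs 7: x=5/2 → posterior Normal(101/39, 40/117)
obs 8: x=0 → posterior Normal(101/44, 10/33)
obs 9: x=-9/2 → posterior Normal(157/98, 40/147)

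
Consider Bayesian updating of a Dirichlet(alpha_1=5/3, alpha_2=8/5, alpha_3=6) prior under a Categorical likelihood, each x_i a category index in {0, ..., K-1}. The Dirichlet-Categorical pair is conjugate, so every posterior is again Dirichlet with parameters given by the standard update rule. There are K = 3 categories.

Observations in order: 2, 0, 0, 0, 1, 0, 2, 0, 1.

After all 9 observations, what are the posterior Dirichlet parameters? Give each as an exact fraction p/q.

alpha_1=20/3, alpha_2=18/5, alpha_3=8

obs 1: x=2 → posterior Dirichlet(5/3, 8/5, 7)
obs 2: x=0 → posterior Dirichlet(8/3, 8/5, 7)
obs 3: x=0 → posterior Dirichlet(11/3, 8/5, 7)
obs 4: x=0 → posterior Dirichlet(14/3, 8/5, 7)
obs 5: x=1 → posterior Dirichlet(14/3, 13/5, 7)
obs 6: x=0 → posterior Dirichlet(17/3, 13/5, 7)
obs 7: x=2 → posterior Dirichlet(17/3, 13/5, 8)
obs 8: x=0 → posterior Dirichlet(20/3, 13/5, 8)
obs 9: x=1 → posterior Dirichlet(20/3, 18/5, 8)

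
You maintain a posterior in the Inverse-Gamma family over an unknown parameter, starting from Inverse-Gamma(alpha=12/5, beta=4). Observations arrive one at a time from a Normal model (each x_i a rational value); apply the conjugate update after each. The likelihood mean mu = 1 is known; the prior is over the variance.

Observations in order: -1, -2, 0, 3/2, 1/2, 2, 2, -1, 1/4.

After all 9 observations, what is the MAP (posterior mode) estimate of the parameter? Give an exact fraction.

2325/1264

obs 1: x=-1 → posterior Inverse-Gamma(29/10, 6)
obs 2: x=-2 → posterior Inverse-Gamma(17/5, 21/2)
obs 3: x=0 → posterior Inverse-Gamma(39/10, 11)
obs 4: x=3/2 → posterior Inverse-Gamma(22/5, 89/8)
obs 5: x=1/2 → posterior Inverse-Gamma(49/10, 45/4)
obs 6: x=2 → posterior Inverse-Gamma(27/5, 47/4)
obs 7: x=2 → posterior Inverse-Gamma(59/10, 49/4)
obs 8: x=-1 → posterior Inverse-Gamma(32/5, 57/4)
obs 9: x=1/4 → posterior Inverse-Gamma(69/10, 465/32)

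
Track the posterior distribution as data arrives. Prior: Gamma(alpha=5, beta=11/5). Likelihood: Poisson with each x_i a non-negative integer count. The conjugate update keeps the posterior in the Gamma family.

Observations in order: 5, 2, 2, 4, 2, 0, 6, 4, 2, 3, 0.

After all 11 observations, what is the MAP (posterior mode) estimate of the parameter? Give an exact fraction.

85/33

obs 1: x=5 → posterior Gamma(10, 16/5)
obs 2: x=2 → posterior Gamma(12, 21/5)
obs 3: x=2 → posterior Gamma(14, 26/5)
obs 4: x=4 → posterior Gamma(18, 31/5)
obs 5: x=2 → posterior Gamma(20, 36/5)
obs 6: x=0 → posterior Gamma(20, 41/5)
obs 7: x=6 → posterior Gamma(26, 46/5)
obs 8: x=4 → posterior Gamma(30, 51/5)
obs 9: x=2 → posterior Gamma(32, 56/5)
obs 10: x=3 → posterior Gamma(35, 61/5)
obs 11: x=0 → posterior Gamma(35, 66/5)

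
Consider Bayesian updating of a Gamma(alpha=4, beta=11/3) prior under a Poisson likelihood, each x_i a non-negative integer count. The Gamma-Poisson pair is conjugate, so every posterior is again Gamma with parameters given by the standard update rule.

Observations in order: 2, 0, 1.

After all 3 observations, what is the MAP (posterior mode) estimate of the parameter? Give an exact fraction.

obs 1: x=2 → posterior Gamma(6, 14/3)
obs 2: x=0 → posterior Gamma(6, 17/3)
obs 3: x=1 → posterior Gamma(7, 20/3)

9/10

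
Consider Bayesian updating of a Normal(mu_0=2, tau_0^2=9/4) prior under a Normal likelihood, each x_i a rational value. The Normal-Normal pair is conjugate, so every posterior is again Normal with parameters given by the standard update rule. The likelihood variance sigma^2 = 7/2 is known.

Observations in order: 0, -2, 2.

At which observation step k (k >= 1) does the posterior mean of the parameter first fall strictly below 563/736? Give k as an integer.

obs 1: x=0 → posterior Normal(28/23, 63/46)
obs 2: x=-2 → posterior Normal(5/16, 63/64)
obs 3: x=2 → posterior Normal(28/41, 63/82)

k = 2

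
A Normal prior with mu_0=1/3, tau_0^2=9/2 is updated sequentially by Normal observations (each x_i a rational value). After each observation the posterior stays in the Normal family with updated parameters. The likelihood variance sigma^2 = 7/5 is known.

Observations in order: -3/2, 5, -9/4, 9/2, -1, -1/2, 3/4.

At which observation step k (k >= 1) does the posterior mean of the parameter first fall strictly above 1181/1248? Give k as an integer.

k = 2

obs 1: x=-3/2 → posterior Normal(-377/354, 63/59)
obs 2: x=5 → posterior Normal(973/624, 63/104)
obs 3: x=-9/4 → posterior Normal(731/1788, 63/149)
obs 4: x=9/2 → posterior Normal(3161/2328, 63/194)
obs 5: x=-1 → posterior Normal(2621/2868, 63/239)
obs 6: x=-1/2 → posterior Normal(2351/3408, 63/284)
obs 7: x=3/4 → posterior Normal(689/987, 9/47)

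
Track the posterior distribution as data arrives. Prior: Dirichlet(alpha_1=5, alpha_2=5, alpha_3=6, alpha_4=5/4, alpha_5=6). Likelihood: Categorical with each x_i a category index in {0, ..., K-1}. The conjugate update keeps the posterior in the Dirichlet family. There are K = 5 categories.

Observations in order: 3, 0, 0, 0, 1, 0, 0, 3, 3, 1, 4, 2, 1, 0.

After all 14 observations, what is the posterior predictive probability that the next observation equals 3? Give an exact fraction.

17/149

obs 1: x=3 → posterior Dirichlet(5, 5, 6, 9/4, 6)
obs 2: x=0 → posterior Dirichlet(6, 5, 6, 9/4, 6)
obs 3: x=0 → posterior Dirichlet(7, 5, 6, 9/4, 6)
obs 4: x=0 → posterior Dirichlet(8, 5, 6, 9/4, 6)
obs 5: x=1 → posterior Dirichlet(8, 6, 6, 9/4, 6)
obs 6: x=0 → posterior Dirichlet(9, 6, 6, 9/4, 6)
obs 7: x=0 → posterior Dirichlet(10, 6, 6, 9/4, 6)
obs 8: x=3 → posterior Dirichlet(10, 6, 6, 13/4, 6)
obs 9: x=3 → posterior Dirichlet(10, 6, 6, 17/4, 6)
obs 10: x=1 → posterior Dirichlet(10, 7, 6, 17/4, 6)
obs 11: x=4 → posterior Dirichlet(10, 7, 6, 17/4, 7)
obs 12: x=2 → posterior Dirichlet(10, 7, 7, 17/4, 7)
obs 13: x=1 → posterior Dirichlet(10, 8, 7, 17/4, 7)
obs 14: x=0 → posterior Dirichlet(11, 8, 7, 17/4, 7)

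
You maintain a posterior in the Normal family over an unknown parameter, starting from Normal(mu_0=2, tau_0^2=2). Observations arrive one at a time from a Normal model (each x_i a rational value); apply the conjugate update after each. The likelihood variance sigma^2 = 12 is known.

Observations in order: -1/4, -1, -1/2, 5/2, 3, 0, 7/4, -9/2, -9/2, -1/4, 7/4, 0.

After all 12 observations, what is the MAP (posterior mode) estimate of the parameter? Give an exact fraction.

obs 1: x=-1/4 → posterior Normal(47/28, 12/7)
obs 2: x=-1 → posterior Normal(43/32, 3/2)
obs 3: x=-1/2 → posterior Normal(41/36, 4/3)
obs 4: x=5/2 → posterior Normal(51/40, 6/5)
obs 5: x=3 → posterior Normal(63/44, 12/11)
obs 6: x=0 → posterior Normal(21/16, 1)
obs 7: x=7/4 → posterior Normal(35/26, 12/13)
obs 8: x=-9/2 → posterior Normal(13/14, 6/7)
obs 9: x=-9/2 → posterior Normal(17/30, 4/5)
obs 10: x=-1/4 → posterior Normal(33/64, 3/4)
obs 11: x=7/4 → posterior Normal(10/17, 12/17)
obs 12: x=0 → posterior Normal(5/9, 2/3)

5/9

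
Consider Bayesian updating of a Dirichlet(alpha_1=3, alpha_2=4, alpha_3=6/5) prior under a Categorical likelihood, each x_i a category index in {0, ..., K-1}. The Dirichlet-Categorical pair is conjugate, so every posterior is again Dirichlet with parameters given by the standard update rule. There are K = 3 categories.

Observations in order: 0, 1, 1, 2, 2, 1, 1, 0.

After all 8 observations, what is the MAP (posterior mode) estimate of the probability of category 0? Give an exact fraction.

obs 1: x=0 → posterior Dirichlet(4, 4, 6/5)
obs 2: x=1 → posterior Dirichlet(4, 5, 6/5)
obs 3: x=1 → posterior Dirichlet(4, 6, 6/5)
obs 4: x=2 → posterior Dirichlet(4, 6, 11/5)
obs 5: x=2 → posterior Dirichlet(4, 6, 16/5)
obs 6: x=1 → posterior Dirichlet(4, 7, 16/5)
obs 7: x=1 → posterior Dirichlet(4, 8, 16/5)
obs 8: x=0 → posterior Dirichlet(5, 8, 16/5)

10/33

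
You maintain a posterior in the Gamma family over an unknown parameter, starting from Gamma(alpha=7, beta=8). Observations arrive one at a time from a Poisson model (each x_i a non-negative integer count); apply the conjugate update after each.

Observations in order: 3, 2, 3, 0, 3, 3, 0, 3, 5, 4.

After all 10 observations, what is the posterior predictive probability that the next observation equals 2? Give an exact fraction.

148920857981476969615748797913292988898869248/570658162108627174778971075491512021856922699

obs 1: x=3 → posterior Gamma(10, 9)
obs 2: x=2 → posterior Gamma(12, 10)
obs 3: x=3 → posterior Gamma(15, 11)
obs 4: x=0 → posterior Gamma(15, 12)
obs 5: x=3 → posterior Gamma(18, 13)
obs 6: x=3 → posterior Gamma(21, 14)
obs 7: x=0 → posterior Gamma(21, 15)
obs 8: x=3 → posterior Gamma(24, 16)
obs 9: x=5 → posterior Gamma(29, 17)
obs 10: x=4 → posterior Gamma(33, 18)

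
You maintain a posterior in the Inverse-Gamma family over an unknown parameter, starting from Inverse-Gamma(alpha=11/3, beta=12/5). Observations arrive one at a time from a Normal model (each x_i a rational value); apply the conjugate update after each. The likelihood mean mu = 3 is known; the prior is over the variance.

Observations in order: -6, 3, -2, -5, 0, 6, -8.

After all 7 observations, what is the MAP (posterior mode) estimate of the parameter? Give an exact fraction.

obs 1: x=-6 → posterior Inverse-Gamma(25/6, 429/10)
obs 2: x=3 → posterior Inverse-Gamma(14/3, 429/10)
obs 3: x=-2 → posterior Inverse-Gamma(31/6, 277/5)
obs 4: x=-5 → posterior Inverse-Gamma(17/3, 437/5)
obs 5: x=0 → posterior Inverse-Gamma(37/6, 919/10)
obs 6: x=6 → posterior Inverse-Gamma(20/3, 482/5)
obs 7: x=-8 → posterior Inverse-Gamma(43/6, 1569/10)

4707/245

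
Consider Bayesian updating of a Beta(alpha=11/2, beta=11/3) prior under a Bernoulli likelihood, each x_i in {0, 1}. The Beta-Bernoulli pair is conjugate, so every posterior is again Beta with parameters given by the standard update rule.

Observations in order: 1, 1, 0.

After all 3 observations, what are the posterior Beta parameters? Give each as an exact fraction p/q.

obs 1: x=1 → posterior Beta(13/2, 11/3)
obs 2: x=1 → posterior Beta(15/2, 11/3)
obs 3: x=0 → posterior Beta(15/2, 14/3)

alpha=15/2, beta=14/3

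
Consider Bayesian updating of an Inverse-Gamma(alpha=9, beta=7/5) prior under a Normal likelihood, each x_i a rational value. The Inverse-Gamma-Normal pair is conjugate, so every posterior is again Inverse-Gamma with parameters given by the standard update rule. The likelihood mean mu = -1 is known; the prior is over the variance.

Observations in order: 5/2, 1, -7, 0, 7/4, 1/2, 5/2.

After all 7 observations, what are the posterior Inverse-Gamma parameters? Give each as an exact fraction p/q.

obs 1: x=5/2 → posterior Inverse-Gamma(19/2, 301/40)
obs 2: x=1 → posterior Inverse-Gamma(10, 381/40)
obs 3: x=-7 → posterior Inverse-Gamma(21/2, 1101/40)
obs 4: x=0 → posterior Inverse-Gamma(11, 1121/40)
obs 5: x=7/4 → posterior Inverse-Gamma(23/2, 5089/160)
obs 6: x=1/2 → posterior Inverse-Gamma(12, 5269/160)
obs 7: x=5/2 → posterior Inverse-Gamma(25/2, 6249/160)

alpha=25/2, beta=6249/160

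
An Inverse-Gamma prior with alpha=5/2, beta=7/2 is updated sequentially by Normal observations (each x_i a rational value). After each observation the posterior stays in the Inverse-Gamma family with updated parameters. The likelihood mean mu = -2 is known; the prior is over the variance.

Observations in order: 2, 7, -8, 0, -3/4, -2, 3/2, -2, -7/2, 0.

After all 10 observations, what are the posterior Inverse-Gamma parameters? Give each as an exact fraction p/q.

alpha=15/2, beta=2625/32

obs 1: x=2 → posterior Inverse-Gamma(3, 23/2)
obs 2: x=7 → posterior Inverse-Gamma(7/2, 52)
obs 3: x=-8 → posterior Inverse-Gamma(4, 70)
obs 4: x=0 → posterior Inverse-Gamma(9/2, 72)
obs 5: x=-3/4 → posterior Inverse-Gamma(5, 2329/32)
obs 6: x=-2 → posterior Inverse-Gamma(11/2, 2329/32)
obs 7: x=3/2 → posterior Inverse-Gamma(6, 2525/32)
obs 8: x=-2 → posterior Inverse-Gamma(13/2, 2525/32)
obs 9: x=-7/2 → posterior Inverse-Gamma(7, 2561/32)
obs 10: x=0 → posterior Inverse-Gamma(15/2, 2625/32)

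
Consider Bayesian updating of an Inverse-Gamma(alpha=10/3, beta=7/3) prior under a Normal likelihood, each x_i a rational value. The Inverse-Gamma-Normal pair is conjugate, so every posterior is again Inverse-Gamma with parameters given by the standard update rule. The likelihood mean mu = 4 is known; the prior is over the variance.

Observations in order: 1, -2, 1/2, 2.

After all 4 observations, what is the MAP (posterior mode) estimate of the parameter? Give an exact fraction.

791/152

obs 1: x=1 → posterior Inverse-Gamma(23/6, 41/6)
obs 2: x=-2 → posterior Inverse-Gamma(13/3, 149/6)
obs 3: x=1/2 → posterior Inverse-Gamma(29/6, 743/24)
obs 4: x=2 → posterior Inverse-Gamma(16/3, 791/24)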